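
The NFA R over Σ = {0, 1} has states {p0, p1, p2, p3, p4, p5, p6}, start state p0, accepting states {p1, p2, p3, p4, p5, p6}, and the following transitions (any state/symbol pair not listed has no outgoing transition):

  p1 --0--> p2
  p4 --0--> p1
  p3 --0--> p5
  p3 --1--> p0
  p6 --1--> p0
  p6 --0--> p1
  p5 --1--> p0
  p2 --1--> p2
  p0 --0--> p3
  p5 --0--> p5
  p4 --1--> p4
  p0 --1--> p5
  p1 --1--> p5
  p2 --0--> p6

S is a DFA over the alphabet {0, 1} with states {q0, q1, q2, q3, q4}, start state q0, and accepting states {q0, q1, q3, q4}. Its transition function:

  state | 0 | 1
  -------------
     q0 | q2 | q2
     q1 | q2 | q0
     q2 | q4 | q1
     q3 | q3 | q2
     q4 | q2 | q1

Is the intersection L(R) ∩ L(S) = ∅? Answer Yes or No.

No

The string 00 is accepted by both R and S.
Hence L(R) ∩ L(S) ≠ ∅.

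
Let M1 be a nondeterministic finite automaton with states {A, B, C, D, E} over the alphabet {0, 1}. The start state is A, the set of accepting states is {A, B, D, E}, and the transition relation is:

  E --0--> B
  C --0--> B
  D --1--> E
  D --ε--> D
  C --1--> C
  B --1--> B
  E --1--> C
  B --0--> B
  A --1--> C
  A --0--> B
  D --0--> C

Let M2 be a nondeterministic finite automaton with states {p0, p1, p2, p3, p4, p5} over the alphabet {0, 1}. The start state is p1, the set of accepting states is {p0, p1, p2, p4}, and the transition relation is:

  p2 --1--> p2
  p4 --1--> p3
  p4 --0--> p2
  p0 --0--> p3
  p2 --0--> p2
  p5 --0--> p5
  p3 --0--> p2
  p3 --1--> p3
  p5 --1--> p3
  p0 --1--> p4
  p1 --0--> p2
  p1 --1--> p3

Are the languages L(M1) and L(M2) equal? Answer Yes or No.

Exploring the product automaton M1 × M2 from the start pair (A, p1), following both machines on each input symbol, reaches 3 state pairs: (A, p1), (B, p2), (C, p3).
M1 accepts in {A, B, D, E} and M2 accepts in {p0, p1, p2, p4}. In every reachable pair the two components are either both accepting — (A, p1), (B, p2) — or both non-accepting, so no string is accepted by exactly one of the machines: L(M1) \ L(M2) and L(M2) \ L(M1) are both empty.
Hence every string is accepted by M1 iff it is accepted by M2, and the two languages coincide.

Yes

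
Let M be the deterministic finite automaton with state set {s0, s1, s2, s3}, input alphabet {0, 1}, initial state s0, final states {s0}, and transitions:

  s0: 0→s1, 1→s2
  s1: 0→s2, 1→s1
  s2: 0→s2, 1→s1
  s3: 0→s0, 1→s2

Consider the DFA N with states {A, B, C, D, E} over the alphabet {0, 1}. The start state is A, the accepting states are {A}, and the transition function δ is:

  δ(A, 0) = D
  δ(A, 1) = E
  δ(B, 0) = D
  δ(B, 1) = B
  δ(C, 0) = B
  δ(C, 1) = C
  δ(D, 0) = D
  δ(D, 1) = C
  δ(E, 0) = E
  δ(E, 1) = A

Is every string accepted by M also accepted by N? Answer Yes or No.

Yes

Exploring the product automaton M × N from the start pair (s0, A), following both machines on each input symbol, reaches 9 state pairs: (s0, A), (s1, D), (s2, E), (s2, D), (s1, C), (s1, A), (s2, B), (s1, E), (s1, B).
M accepts in {s0} and N accepts in {A}. The reachable pairs whose M-component is accepting are (s0, A); in each of them the N-component is accepting too, so the product for L(M) \ L(N) (M-component accepting, N-component rejecting) has no reachable accepting pair and the difference is empty.
Hence every string in L(M) is also in L(N).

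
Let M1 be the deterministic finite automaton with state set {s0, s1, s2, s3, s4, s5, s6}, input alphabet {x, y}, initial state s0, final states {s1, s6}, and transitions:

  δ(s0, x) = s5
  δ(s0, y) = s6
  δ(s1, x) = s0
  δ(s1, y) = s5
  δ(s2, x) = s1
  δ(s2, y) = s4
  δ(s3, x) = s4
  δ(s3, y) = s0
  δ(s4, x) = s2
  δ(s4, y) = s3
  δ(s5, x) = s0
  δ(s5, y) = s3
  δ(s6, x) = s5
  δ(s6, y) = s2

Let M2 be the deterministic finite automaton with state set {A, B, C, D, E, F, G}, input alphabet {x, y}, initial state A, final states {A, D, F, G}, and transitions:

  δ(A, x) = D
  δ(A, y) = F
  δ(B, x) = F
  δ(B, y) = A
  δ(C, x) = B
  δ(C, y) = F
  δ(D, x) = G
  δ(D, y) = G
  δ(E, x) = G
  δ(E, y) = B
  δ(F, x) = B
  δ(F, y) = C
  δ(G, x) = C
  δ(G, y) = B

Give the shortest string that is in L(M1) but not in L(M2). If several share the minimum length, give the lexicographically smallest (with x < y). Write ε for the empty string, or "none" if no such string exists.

xxy

The string xxy is accepted by M1 but not by M2.
No shorter string lies in the difference, and xxy is the lexicographically first length-3 string in L(M1) \ L(M2).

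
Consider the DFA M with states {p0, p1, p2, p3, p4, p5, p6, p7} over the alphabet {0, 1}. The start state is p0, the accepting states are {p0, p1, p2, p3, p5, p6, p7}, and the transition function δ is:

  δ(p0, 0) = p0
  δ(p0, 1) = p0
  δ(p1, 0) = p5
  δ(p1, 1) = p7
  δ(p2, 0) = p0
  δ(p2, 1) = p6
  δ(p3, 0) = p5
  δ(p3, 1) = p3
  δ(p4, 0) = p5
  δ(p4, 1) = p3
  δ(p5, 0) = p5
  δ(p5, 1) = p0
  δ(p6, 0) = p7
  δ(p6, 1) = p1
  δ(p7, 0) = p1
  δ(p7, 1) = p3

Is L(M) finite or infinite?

State p0 is reachable from the start and can reach an accepting state, and it lies on the cycle p0 → p0.
Traversing that cycle any number of times yields accepted strings of unbounded length, so the language is infinite.

infinite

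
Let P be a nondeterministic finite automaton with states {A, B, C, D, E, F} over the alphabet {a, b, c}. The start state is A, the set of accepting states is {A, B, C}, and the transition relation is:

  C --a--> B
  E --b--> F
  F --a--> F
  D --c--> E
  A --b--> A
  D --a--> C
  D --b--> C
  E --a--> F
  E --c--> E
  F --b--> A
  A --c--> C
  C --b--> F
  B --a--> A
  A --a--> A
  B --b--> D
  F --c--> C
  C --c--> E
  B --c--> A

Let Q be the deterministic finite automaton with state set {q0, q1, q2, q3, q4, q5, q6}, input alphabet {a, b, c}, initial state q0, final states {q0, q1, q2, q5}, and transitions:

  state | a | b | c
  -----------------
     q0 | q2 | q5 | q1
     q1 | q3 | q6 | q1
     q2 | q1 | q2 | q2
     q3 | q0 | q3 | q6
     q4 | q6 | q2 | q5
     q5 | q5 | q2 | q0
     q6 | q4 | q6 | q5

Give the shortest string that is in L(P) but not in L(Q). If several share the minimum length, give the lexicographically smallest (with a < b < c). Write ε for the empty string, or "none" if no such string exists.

ca

The string ca is accepted by P but not by Q.
No shorter string lies in the difference, and ca is the lexicographically first length-2 string in L(P) \ L(Q).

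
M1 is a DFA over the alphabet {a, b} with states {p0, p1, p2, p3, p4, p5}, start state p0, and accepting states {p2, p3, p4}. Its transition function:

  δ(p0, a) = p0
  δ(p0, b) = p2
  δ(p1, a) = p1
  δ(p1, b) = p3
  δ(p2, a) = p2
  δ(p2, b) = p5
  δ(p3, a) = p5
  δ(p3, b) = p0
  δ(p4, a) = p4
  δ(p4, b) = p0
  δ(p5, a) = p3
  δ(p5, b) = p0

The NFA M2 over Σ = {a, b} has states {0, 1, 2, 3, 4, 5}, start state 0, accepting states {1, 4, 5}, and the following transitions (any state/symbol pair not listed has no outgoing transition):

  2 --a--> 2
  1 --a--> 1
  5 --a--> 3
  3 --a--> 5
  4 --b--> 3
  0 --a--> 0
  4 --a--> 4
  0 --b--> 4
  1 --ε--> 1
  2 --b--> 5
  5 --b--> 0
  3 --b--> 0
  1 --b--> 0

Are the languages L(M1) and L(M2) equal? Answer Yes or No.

Exploring the product automaton M1 × M2 from the start pair (p0, 0), following both machines on each input symbol, reaches 4 state pairs: (p0, 0), (p2, 4), (p5, 3), (p3, 5).
M1 accepts in {p2, p3, p4} and M2 accepts in {1, 4, 5}. In every reachable pair the two components are either both accepting — (p2, 4), (p3, 5) — or both non-accepting, so no string is accepted by exactly one of the machines: L(M1) \ L(M2) and L(M2) \ L(M1) are both empty.
Hence every string is accepted by M1 iff it is accepted by M2, and the two languages coincide.

Yes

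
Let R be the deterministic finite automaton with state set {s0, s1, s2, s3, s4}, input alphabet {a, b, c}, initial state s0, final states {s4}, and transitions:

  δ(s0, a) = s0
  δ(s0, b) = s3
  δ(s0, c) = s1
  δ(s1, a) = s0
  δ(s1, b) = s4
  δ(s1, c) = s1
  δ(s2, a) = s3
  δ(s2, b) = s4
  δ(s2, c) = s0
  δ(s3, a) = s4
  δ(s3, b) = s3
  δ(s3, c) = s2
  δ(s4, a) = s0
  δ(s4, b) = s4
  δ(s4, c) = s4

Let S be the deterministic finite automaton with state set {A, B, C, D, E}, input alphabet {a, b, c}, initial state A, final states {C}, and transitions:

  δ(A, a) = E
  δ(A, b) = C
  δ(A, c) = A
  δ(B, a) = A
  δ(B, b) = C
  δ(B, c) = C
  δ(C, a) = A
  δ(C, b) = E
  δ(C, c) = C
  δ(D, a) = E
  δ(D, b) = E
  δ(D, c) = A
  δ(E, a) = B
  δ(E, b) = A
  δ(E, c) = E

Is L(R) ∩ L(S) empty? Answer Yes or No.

The string cb is accepted by both R and S.
Hence L(R) ∩ L(S) ≠ ∅.

No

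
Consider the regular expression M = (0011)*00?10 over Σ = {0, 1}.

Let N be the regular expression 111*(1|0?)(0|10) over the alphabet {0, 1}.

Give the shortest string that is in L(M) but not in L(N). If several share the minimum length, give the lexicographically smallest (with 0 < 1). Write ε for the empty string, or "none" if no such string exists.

The string 010 is accepted by M but not by N.
No shorter string lies in the difference, and 010 is the lexicographically first length-3 string in L(M) \ L(N).

010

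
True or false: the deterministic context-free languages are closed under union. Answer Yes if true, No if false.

No

{aⁿbⁿ : n≥0} and {aⁿb²ⁿ : n≥0} are each accepted by a deterministic PDA (push the a's; pop one per b, respectively one per two b's), but their union U is not. Suppose a DPDA M accepted U. Being deterministic, M has a single run on aⁿb²ⁿ, and since aⁿbⁿ ∈ U that run passes through an accepting configuration right after consuming the prefix aⁿbⁿ and then goes on to accept again after n more b's. Build an ordinary (nondeterministic) PDA M′ that simulates M on a's and b's and, at any moment when M is in an accepting state, may switch to a second mode in which it reads only c's, feeding each c to M as a b; M′ accepts when M does. Then M′ accepts aⁱbʲcᵏ (k≥1) exactly when both aⁱbʲ ∈ U and aⁱbʲ⁺ᵏ ∈ U, and checking the four cases (i=j or j=2i, combined with j+k=i or j+k=2i) leaves only i=j=k: so L(M′) ∩ a*b*c⁺ = {aⁿbⁿcⁿ : n≥1} would be context-free, which it is not (pumping lemma) — contradiction. (The union is an unambiguous CFL; it is determinism, not unambiguity, that fails.)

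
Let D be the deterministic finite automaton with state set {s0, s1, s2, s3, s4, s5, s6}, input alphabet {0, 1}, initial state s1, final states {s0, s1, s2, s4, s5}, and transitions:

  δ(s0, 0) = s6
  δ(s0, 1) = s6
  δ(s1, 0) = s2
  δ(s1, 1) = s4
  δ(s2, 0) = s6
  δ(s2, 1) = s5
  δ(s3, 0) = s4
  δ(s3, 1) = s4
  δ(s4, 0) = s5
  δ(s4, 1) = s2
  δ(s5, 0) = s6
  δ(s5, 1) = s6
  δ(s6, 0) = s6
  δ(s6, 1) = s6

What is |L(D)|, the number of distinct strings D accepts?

The useful subgraph on states {s1, s2, s4, s5} is acyclic, so L(D) is finite; the longest accepting path visits 4 useful states, giving maximum string length 3.
Counting accepting paths from s1 by length: 1 of length 0, 2 of length 1, 3 of length 2, 1 of length 3. Total 7.

7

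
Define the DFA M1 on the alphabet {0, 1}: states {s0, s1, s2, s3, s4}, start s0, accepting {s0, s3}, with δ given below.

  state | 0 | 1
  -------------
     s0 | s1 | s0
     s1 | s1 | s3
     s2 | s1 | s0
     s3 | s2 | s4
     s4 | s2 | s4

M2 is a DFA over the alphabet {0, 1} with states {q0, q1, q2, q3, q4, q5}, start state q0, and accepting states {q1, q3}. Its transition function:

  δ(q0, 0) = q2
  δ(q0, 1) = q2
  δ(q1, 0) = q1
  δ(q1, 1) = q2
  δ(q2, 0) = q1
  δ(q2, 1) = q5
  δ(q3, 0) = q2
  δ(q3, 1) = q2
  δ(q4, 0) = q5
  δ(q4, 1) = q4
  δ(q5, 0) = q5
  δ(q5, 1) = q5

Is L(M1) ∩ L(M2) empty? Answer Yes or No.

Yes

Exploring the product automaton M1 × M2 from the start pair (s0, q0), following both machines on each input symbol, reaches 11 state pairs: (s0, q0), (s1, q2), (s0, q2), (s1, q1), (s3, q5), (s0, q5), (s3, q2), (s2, q5), (s4, q5), (s1, q5), (s2, q1).
M1 accepts in {s0, s3} and M2 accepts in {q1, q3}; no reachable pair has both components accepting, so no string drives both machines to acceptance simultaneously and L(M1) ∩ L(M2) = ∅.
So no string is accepted by both, and the intersection is empty.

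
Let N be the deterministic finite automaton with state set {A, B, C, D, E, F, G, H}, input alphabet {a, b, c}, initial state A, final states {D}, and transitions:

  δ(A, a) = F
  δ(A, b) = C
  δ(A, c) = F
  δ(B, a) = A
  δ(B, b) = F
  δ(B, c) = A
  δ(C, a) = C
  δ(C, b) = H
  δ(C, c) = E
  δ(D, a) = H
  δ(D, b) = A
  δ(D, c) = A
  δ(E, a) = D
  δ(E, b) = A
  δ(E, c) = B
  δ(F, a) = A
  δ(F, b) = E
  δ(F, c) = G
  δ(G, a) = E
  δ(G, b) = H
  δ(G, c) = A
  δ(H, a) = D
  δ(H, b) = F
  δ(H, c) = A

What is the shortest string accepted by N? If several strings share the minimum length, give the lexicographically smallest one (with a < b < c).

A breadth-first search from A reaches an accepting state first via the path A → F → E → D on input aba.
No string of length < 3 is accepted (BFS exhausts all shorter strings without reaching an accepting state), and aba is the lexicographically least accepting string of length 3.

aba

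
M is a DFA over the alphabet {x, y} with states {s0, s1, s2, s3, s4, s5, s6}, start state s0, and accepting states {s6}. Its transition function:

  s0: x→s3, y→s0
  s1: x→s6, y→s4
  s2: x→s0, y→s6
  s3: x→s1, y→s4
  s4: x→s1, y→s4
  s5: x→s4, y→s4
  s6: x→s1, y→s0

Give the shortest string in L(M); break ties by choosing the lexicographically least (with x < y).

A breadth-first search from s0 reaches an accepting state first via the path s0 → s3 → s1 → s6 on input xxx.
No string of length < 3 is accepted (BFS exhausts all shorter strings without reaching an accepting state), and xxx is the lexicographically least accepting string of length 3.

xxx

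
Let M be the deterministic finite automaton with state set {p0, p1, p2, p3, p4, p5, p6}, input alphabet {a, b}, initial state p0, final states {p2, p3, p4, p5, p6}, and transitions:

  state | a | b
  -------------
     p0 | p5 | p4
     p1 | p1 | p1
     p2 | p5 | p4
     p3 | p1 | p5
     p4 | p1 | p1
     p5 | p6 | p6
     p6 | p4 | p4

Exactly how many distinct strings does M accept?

8

The useful subgraph on states {p0, p4, p5, p6} is acyclic, so L(M) is finite; the longest accepting path visits 4 useful states, giving maximum string length 3.
Counting accepting paths from p0 by length: 2 of length 1, 2 of length 2, 4 of length 3. Total 8.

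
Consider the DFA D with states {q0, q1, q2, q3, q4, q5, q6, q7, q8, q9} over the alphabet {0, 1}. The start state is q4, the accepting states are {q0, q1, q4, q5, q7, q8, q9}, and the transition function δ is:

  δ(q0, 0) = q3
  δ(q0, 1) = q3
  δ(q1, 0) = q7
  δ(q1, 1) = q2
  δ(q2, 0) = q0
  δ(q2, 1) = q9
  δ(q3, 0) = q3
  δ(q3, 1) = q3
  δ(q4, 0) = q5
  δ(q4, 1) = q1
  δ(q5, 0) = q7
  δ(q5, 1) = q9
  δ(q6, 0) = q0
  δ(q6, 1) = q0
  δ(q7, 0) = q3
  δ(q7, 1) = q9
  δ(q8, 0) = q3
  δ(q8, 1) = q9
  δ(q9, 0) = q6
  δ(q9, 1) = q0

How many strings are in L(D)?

The useful subgraph on states {q0, q1, q2, q4, q5, q6, q7, q9} is acyclic, so L(D) is finite; the longest accepting path visits 6 useful states, giving maximum string length 5.
Counting accepting paths from q4 by length: 1 of length 0, 2 of length 1, 3 of length 2, 5 of length 3, 5 of length 4, 6 of length 5. Total 22.

22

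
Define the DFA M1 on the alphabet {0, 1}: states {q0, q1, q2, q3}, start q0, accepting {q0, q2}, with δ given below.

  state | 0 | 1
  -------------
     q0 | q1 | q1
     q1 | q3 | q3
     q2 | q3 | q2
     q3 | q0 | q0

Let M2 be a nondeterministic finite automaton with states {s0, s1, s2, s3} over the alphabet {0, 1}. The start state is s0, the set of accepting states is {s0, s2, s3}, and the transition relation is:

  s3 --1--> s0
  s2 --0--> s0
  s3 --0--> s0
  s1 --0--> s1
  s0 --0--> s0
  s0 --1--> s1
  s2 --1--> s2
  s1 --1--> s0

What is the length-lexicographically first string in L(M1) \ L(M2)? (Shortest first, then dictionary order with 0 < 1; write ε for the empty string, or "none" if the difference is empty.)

001

The string 001 is accepted by M1 but not by M2.
No shorter string lies in the difference, and 001 is the lexicographically first length-3 string in L(M1) \ L(M2).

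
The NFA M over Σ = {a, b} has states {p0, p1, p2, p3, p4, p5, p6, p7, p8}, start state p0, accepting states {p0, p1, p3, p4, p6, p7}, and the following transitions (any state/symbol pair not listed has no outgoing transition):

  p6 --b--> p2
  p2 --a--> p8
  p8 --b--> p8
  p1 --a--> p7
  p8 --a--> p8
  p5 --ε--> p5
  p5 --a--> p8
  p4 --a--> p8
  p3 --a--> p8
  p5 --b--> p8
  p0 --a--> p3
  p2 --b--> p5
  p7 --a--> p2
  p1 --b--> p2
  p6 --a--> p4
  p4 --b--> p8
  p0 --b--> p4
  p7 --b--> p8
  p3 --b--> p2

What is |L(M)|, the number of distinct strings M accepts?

3

The useful subgraph on states {p0, p3, p4} is acyclic, so L(M) is finite; the longest accepting path visits 2 useful states, giving maximum string length 1.
Counting accepting paths from p0 by length: 1 of length 0, 2 of length 1. Total 3.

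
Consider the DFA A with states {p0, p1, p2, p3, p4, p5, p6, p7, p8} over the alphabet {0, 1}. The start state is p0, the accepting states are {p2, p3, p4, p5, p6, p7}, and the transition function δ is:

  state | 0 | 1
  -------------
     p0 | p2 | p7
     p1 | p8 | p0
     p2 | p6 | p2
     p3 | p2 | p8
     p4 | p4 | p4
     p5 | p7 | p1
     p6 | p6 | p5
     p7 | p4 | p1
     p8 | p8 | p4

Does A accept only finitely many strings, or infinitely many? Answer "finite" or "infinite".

State p2 is reachable from the start and can reach an accepting state, and it lies on the cycle p2 → p2.
Traversing that cycle any number of times yields accepted strings of unbounded length, so the language is infinite.

infinite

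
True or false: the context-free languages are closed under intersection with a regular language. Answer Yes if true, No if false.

Yes

Run a PDA for the context-free language and a DFA for the regular one in parallel (product of finite controls, the PDA's stack unchanged, the DFA advancing only on input moves); the product PDA accepts exactly the intersection. (Intersection of two CFLs, by contrast, can fail to be context-free.)
So the context-free languages are closed under intersection with a regular language.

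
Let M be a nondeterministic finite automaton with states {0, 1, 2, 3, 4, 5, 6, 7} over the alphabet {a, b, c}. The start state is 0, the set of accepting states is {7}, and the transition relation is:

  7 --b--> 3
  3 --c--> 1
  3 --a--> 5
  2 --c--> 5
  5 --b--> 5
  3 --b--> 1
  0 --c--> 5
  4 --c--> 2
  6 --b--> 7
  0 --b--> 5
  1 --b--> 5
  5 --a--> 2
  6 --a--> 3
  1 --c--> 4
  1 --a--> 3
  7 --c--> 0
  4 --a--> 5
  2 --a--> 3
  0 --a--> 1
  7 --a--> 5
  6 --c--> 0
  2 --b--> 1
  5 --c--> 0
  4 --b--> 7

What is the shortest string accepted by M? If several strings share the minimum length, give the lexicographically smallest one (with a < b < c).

acb

A breadth-first search from 0 reaches an accepting state first via the path 0 → 1 → 4 → 7 on input acb.
No string of length < 3 is accepted (BFS exhausts all shorter strings without reaching an accepting state), and acb is the lexicographically least accepting string of length 3.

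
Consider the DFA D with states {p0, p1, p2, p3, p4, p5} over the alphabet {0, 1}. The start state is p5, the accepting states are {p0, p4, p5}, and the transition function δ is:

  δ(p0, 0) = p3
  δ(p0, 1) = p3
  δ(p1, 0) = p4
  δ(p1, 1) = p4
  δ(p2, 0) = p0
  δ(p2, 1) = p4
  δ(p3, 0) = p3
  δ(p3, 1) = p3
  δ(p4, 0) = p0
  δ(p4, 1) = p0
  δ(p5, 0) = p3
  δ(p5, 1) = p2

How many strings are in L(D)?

5

The useful subgraph on states {p0, p2, p4, p5} is acyclic, so L(D) is finite; the longest accepting path visits 4 useful states, giving maximum string length 3.
Counting accepting paths from p5 by length: 1 of length 0, 2 of length 2, 2 of length 3. Total 5.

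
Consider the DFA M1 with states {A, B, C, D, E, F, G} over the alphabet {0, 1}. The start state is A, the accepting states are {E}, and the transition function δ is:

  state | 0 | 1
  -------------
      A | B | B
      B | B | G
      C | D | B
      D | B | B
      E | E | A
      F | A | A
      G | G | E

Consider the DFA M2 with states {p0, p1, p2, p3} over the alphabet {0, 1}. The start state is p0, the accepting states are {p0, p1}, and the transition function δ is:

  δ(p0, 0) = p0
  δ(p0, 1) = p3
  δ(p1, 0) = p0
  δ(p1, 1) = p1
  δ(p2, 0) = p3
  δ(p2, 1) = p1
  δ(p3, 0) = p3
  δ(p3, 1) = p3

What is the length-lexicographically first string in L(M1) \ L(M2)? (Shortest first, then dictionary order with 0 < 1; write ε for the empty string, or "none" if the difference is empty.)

011

The string 011 is accepted by M1 but not by M2.
No shorter string lies in the difference, and 011 is the lexicographically first length-3 string in L(M1) \ L(M2).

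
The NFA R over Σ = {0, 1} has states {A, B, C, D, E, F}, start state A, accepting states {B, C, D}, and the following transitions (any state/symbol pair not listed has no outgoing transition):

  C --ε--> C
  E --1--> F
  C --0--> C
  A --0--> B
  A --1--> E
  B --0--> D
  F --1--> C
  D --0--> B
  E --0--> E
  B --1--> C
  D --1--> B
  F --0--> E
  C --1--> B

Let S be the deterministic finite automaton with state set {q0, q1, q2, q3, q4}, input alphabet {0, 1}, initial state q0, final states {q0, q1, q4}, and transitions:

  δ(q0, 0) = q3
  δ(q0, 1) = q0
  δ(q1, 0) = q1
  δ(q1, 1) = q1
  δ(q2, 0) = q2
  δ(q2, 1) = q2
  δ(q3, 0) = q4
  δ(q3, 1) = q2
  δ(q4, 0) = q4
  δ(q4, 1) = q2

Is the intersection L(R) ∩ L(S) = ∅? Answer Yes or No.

No

The string 00 is accepted by both R and S.
Hence L(R) ∩ L(S) ≠ ∅.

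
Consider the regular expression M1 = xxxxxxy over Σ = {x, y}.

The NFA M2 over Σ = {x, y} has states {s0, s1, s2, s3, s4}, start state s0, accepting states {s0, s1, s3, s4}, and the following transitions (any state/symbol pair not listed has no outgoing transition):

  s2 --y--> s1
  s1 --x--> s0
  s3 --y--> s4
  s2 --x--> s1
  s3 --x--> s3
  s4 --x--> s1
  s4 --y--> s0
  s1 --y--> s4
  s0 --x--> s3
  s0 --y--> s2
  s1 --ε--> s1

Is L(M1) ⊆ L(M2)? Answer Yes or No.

Yes

Converting the expression M1 to a DFA (subset construction, then merging equivalent states) gives the minimal DFA with states {r0, r1, r2, r3, r4, r5, r6, r7, r8}, start state r0, accepting states {r8} and transitions r0: x→r1, y→r2; r1: x→r3, y→r2; r2: x→r2, y→r2; r3: x→r4, y→r2; r4: x→r5, y→r2; r5: x→r6, y→r2; r6: x→r7, y→r2; r7: x→r2, y→r8; r8: x→r2, y→r2.
Exploring the product automaton M1 × M2 from the start pair (r0, s0), following both machines on each input symbol, reaches 13 state pairs: (r0, s0), (r1, s3), (r2, s2), (r3, s3), (r2, s4), (r2, s1), (r4, s3), (r2, s0), (r5, s3), (r2, s3), (r6, s3), (r7, s3), (r8, s4).
M1 accepts in {r8} and M2 accepts in {s0, s1, s3, s4}. The reachable pairs whose M1-component is accepting are (r8, s4); in each of them the M2-component is accepting too, so the product for L(M1) \ L(M2) (M1-component accepting, M2-component rejecting) has no reachable accepting pair and the difference is empty.
Hence every string in L(M1) is also in L(M2).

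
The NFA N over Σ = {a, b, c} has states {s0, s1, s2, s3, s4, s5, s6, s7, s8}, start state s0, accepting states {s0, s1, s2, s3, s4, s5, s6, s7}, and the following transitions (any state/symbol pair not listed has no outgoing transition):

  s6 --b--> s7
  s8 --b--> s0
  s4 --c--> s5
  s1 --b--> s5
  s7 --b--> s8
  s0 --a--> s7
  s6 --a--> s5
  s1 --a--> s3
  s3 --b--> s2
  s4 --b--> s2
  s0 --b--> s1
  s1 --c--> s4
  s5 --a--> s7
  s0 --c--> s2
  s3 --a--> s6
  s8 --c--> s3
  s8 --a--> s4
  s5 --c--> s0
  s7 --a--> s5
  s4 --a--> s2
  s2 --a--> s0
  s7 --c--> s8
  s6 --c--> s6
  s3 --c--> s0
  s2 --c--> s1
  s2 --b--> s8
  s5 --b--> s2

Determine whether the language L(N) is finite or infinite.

State s0 is reachable from the start and can reach an accepting state, and it lies on the cycle s0 → s1 → s3 → s0.
Traversing that cycle any number of times yields accepted strings of unbounded length, so the language is infinite.

infinite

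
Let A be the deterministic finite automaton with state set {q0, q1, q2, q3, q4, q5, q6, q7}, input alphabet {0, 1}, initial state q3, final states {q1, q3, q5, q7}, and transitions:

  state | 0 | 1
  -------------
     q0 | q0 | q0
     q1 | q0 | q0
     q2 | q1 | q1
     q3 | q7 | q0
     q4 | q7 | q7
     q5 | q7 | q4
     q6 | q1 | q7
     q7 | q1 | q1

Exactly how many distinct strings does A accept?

4

The useful subgraph on states {q1, q3, q7} is acyclic, so L(A) is finite; the longest accepting path visits 3 useful states, giving maximum string length 2.
Counting accepting paths from q3 by length: 1 of length 0, 1 of length 1, 2 of length 2. Total 4.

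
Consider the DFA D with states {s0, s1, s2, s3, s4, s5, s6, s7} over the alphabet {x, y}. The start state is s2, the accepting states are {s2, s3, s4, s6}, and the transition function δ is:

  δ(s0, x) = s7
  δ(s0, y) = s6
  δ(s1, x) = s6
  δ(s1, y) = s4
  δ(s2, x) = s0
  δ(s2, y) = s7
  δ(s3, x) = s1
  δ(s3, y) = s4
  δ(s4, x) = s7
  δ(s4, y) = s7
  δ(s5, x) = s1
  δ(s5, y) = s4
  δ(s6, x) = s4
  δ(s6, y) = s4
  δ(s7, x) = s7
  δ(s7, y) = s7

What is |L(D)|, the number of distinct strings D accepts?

4

The useful subgraph on states {s0, s2, s4, s6} is acyclic, so L(D) is finite; the longest accepting path visits 4 useful states, giving maximum string length 3.
Counting accepting paths from s2 by length: 1 of length 0, 1 of length 2, 2 of length 3. Total 4.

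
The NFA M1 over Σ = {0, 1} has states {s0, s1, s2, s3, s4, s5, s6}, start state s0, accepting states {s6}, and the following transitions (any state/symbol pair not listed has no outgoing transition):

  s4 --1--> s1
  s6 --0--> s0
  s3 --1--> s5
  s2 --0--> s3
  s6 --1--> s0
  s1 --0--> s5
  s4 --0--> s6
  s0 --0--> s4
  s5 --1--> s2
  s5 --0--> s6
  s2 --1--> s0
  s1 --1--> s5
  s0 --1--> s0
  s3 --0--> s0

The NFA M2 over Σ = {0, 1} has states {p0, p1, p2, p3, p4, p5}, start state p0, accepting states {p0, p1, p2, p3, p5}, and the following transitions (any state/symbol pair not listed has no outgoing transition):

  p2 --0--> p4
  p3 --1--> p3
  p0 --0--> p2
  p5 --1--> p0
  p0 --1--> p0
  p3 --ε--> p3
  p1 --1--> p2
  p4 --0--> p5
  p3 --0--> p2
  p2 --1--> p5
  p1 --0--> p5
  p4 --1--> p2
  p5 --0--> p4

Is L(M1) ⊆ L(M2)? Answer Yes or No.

No

The string 00 is in L(M1) but not in L(M2).
So L(M1) ⊄ L(M2).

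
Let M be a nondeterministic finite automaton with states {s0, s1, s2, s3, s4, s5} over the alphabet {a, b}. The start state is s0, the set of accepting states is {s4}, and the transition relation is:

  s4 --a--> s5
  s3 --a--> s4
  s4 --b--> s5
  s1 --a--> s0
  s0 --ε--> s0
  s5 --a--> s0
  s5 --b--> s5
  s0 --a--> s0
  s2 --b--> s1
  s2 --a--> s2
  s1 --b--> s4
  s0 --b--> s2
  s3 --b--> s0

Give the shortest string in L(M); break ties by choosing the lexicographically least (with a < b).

bbb

A breadth-first search from s0 reaches an accepting state first via the path s0 → s2 → s1 → s4 on input bbb.
No string of length < 3 is accepted (BFS exhausts all shorter strings without reaching an accepting state), and bbb is the lexicographically least accepting string of length 3.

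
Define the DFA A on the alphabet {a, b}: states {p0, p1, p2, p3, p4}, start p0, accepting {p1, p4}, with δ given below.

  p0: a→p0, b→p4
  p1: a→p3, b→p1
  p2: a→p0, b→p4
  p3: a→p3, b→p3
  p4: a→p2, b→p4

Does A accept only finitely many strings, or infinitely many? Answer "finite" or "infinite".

State p0 is reachable from the start and can reach an accepting state, and it lies on the cycle p0 → p0.
Traversing that cycle any number of times yields accepted strings of unbounded length, so the language is infinite.

infinite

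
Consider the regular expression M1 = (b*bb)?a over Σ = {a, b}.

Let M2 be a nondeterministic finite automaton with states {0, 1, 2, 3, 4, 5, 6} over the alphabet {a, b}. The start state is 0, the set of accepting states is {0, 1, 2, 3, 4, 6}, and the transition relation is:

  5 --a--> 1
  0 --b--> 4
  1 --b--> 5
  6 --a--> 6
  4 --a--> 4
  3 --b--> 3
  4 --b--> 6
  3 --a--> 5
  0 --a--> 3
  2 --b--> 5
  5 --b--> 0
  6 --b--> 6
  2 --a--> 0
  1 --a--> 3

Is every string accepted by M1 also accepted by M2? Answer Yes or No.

Yes

Converting the expression M1 to a DFA (subset construction, then merging equivalent states) gives the minimal DFA with states {r0, r1, r2, r3, r4}, start state r0, accepting states {r1} and transitions r0: a→r1, b→r2; r1: a→r3, b→r3; r2: a→r3, b→r4; r3: a→r3, b→r3; r4: a→r1, b→r4.
Exploring the product automaton M1 × M2 from the start pair (r0, 0), following both machines on each input symbol, reaches 11 state pairs: (r0, 0), (r1, 3), (r2, 4), (r3, 5), (r3, 3), (r3, 4), (r4, 6), (r3, 1), (r3, 0), (r3, 6), (r1, 6).
M1 accepts in {r1} and M2 accepts in {0, 1, 2, 3, 4, 6}. The reachable pairs whose M1-component is accepting are (r1, 3), (r1, 6); in each of them the M2-component is accepting too, so the product for L(M1) \ L(M2) (M1-component accepting, M2-component rejecting) has no reachable accepting pair and the difference is empty.
Hence every string in L(M1) is also in L(M2).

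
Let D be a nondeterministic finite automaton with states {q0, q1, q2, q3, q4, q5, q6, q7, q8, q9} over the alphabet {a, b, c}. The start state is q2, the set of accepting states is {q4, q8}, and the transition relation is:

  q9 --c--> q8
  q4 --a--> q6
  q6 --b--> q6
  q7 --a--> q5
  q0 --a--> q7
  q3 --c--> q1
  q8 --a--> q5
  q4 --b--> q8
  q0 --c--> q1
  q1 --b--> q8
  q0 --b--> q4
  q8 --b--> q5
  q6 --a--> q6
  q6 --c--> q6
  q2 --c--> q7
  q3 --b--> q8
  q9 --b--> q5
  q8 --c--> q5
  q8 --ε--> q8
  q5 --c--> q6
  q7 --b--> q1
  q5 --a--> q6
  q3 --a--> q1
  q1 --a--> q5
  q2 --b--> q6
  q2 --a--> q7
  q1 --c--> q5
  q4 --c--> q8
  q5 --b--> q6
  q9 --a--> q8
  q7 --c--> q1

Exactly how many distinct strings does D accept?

4

The useful subgraph on states {q1, q2, q7, q8} is acyclic, so L(D) is finite; the longest accepting path visits 4 useful states, giving maximum string length 3.
Counting accepting paths from q2 by length: 4 of length 3. Total 4.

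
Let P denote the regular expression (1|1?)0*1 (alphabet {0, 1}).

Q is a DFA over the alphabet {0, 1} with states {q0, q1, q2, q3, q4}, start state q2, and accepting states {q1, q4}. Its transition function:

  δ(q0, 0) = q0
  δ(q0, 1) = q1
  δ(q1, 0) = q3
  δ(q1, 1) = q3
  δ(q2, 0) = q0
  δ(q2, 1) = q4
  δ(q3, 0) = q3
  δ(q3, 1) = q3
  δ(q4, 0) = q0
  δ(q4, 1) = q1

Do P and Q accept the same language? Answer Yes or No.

Converting the expression P to a DFA (subset construction, then merging equivalent states) gives the minimal DFA with states {p0, p1, p2, p3, p4}, start state p0, accepting states {p2, p3} and transitions p0: 0→p1, 1→p2; p1: 0→p1, 1→p3; p2: 0→p1, 1→p3; p3: 0→p4, 1→p4; p4: 0→p4, 1→p4.
Exploring the product automaton P × Q from the start pair (p0, q2), following both machines on each input symbol, reaches 5 state pairs: (p0, q2), (p1, q0), (p2, q4), (p3, q1), (p4, q3).
P accepts in {p2, p3} and Q accepts in {q1, q4}. In every reachable pair the two components are either both accepting — (p2, q4), (p3, q1) — or both non-accepting, so no string is accepted by exactly one of the machines: L(P) \ L(Q) and L(Q) \ L(P) are both empty.
Hence every string is accepted by P iff it is accepted by Q, and the two languages coincide.

Yes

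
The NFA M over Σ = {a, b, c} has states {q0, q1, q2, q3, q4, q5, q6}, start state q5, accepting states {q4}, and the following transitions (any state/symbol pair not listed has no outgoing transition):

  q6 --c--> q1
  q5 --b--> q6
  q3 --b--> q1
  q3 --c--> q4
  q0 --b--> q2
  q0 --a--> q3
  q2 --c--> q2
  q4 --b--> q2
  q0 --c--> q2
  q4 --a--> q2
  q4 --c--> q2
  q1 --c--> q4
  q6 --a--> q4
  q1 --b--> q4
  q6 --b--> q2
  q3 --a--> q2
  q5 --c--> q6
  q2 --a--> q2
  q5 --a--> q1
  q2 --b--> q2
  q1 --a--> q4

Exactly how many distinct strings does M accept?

11

The useful subgraph on states {q1, q4, q5, q6} is acyclic, so L(M) is finite; the longest accepting path visits 4 useful states, giving maximum string length 3.
Counting accepting paths from q5 by length: 5 of length 2, 6 of length 3. Total 11.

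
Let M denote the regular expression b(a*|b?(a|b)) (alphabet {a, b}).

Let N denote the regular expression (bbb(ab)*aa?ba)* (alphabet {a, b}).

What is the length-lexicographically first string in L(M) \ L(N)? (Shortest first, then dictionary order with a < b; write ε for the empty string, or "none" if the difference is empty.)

b

The string b is accepted by M but not by N.
No shorter string lies in the difference, and b is the lexicographically first length-1 string in L(M) \ L(N).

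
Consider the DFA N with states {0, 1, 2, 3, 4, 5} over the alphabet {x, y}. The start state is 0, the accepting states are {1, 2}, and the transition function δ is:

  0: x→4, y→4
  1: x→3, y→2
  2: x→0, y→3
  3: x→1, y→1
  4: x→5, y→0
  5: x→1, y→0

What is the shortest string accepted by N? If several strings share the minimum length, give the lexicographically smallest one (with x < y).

xxx

A breadth-first search from 0 reaches an accepting state first via the path 0 → 4 → 5 → 1 on input xxx.
No string of length < 3 is accepted (BFS exhausts all shorter strings without reaching an accepting state), and xxx is the lexicographically least accepting string of length 3.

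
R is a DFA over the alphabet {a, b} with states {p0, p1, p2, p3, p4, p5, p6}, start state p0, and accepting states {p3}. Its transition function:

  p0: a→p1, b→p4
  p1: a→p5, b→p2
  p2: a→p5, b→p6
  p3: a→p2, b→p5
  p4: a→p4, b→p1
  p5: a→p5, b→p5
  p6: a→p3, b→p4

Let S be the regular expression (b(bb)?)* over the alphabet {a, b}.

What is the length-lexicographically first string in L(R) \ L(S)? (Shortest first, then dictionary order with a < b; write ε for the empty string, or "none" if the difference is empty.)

The string abba is accepted by R but not by S.
No shorter string lies in the difference, and abba is the lexicographically first length-4 string in L(R) \ L(S).

abba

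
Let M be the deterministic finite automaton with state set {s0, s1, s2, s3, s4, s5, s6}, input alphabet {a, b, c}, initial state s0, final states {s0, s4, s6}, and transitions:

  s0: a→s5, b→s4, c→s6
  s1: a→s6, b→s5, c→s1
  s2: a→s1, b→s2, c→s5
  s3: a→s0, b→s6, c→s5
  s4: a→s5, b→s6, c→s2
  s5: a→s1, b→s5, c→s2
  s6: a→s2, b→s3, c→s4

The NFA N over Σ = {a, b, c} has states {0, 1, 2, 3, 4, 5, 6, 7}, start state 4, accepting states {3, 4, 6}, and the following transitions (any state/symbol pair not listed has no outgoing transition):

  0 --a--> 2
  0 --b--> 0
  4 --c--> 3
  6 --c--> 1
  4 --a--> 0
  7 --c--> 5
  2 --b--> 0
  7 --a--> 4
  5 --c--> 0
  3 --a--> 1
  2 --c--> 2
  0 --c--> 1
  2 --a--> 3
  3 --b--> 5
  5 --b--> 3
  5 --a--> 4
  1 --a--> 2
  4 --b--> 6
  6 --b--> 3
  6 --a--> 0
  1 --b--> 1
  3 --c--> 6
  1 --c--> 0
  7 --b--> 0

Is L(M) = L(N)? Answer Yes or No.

Exploring the product automaton M × N from the start pair (s0, 4), following both machines on each input symbol, reaches 7 state pairs: (s0, 4), (s5, 0), (s4, 6), (s6, 3), (s1, 2), (s2, 1), (s3, 5).
M accepts in {s0, s4, s6} and N accepts in {3, 4, 6}. In every reachable pair the two components are either both accepting — (s0, 4), (s4, 6), (s6, 3) — or both non-accepting, so no string is accepted by exactly one of the machines: L(M) \ L(N) and L(N) \ L(M) are both empty.
Hence every string is accepted by M iff it is accepted by N, and the two languages coincide.

Yes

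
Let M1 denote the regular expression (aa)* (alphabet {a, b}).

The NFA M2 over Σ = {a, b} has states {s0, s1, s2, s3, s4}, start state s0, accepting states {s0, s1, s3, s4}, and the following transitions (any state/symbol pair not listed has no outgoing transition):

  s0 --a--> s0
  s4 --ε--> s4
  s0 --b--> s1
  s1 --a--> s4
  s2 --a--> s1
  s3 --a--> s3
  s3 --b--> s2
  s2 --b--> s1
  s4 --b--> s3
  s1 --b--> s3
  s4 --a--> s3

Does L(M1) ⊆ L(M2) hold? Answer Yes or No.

Converting the expression M1 to a DFA (subset construction, then merging equivalent states) gives the minimal DFA with states {r0, r1, r2}, start state r0, accepting states {r0} and transitions r0: a→r1, b→r2; r1: a→r0, b→r2; r2: a→r2, b→r2.
Exploring the product automaton M1 × M2 from the start pair (r0, s0), following both machines on each input symbol, reaches 6 state pairs: (r0, s0), (r1, s0), (r2, s1), (r2, s4), (r2, s3), (r2, s2).
M1 accepts in {r0} and M2 accepts in {s0, s1, s3, s4}. The reachable pairs whose M1-component is accepting are (r0, s0); in each of them the M2-component is accepting too, so the product for L(M1) \ L(M2) (M1-component accepting, M2-component rejecting) has no reachable accepting pair and the difference is empty.
Hence every string in L(M1) is also in L(M2).

Yes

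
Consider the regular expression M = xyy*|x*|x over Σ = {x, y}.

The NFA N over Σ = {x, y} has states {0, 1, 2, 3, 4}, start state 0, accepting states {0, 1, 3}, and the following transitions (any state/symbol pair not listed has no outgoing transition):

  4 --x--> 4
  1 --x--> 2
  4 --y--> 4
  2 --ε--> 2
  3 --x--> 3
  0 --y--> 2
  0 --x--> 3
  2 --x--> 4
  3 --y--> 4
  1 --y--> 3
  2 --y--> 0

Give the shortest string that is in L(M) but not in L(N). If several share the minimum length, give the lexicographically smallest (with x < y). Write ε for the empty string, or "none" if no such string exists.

xy

The string xy is accepted by M but not by N.
No shorter string lies in the difference, and xy is the lexicographically first length-2 string in L(M) \ L(N).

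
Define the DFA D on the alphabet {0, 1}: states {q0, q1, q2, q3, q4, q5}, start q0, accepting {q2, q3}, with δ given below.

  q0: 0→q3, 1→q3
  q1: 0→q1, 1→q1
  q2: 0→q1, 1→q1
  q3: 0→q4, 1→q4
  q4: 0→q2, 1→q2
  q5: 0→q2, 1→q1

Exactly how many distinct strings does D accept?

10

The useful subgraph on states {q0, q2, q3, q4} is acyclic, so L(D) is finite; the longest accepting path visits 4 useful states, giving maximum string length 3.
Counting accepting paths from q0 by length: 2 of length 1, 8 of length 3. Total 10.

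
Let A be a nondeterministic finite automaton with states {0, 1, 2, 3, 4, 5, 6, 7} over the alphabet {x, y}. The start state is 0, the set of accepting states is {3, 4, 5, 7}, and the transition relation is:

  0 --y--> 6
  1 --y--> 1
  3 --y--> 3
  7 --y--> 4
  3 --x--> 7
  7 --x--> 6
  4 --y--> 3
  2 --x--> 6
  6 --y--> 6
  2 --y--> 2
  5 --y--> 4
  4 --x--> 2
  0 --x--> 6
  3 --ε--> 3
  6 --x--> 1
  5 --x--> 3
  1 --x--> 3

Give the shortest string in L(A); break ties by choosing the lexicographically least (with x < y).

A breadth-first search from 0 reaches an accepting state first via the path 0 → 6 → 1 → 3 on input xxx.
No string of length < 3 is accepted (BFS exhausts all shorter strings without reaching an accepting state), and xxx is the lexicographically least accepting string of length 3.

xxx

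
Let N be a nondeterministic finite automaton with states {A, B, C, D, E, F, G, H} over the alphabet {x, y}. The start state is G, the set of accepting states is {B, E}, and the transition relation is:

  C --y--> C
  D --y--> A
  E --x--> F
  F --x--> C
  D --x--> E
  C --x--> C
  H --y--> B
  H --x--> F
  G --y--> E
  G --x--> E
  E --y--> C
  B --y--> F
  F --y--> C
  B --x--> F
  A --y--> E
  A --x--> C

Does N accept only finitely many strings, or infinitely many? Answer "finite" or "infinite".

The useful states (reachable from G and able to reach an accepting state) are {E, G}.
Restricted to these states the transition graph has no cycle, so every accepting path has bounded length and L is finite.

finite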